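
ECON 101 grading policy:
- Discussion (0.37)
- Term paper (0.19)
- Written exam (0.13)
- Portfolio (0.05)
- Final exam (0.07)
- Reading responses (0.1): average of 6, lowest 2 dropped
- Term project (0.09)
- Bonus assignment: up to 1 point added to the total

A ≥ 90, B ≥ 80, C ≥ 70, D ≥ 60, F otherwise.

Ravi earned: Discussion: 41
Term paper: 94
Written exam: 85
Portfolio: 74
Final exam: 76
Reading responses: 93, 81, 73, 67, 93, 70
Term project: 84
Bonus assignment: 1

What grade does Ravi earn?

C

Reading responses: drop 67, 70 → average of remaining 4 = 340/4 = 85
Weighted total:
  Discussion 41 × 0.37 = 15.17
  Term paper 94 × 0.19 = 17.86
  Written exam 85 × 0.13 = 11.05
  Portfolio 74 × 0.05 = 3.7
  Final exam 76 × 0.07 = 5.32
  Reading responses 85 × 0.1 = 8.5
  Term project 84 × 0.09 = 7.56
Sum = 69.16
Bonus assignment: 69.16 + 1 = 70.16
70.16 is ≥ 70 and < 80 → C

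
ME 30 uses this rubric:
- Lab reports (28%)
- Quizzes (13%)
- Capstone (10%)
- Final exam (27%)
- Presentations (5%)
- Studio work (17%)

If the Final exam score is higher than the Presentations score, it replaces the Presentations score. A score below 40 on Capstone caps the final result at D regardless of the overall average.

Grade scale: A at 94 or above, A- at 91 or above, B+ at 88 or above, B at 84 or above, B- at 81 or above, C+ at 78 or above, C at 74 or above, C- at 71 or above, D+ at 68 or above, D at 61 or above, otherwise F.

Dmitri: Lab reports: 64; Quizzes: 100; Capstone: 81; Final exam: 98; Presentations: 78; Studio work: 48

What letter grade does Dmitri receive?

C+

Final exam (98) > Presentations (78), so Presentations counts as 98.
Capstone score 81 ≥ 40: minimum met.
Weighted total:
  Lab reports 64 × 0.28 = 17.92
  Quizzes 100 × 0.13 = 13
  Capstone 81 × 0.1 = 8.1
  Final exam 98 × 0.27 = 26.46
  Presentations 98 × 0.05 = 4.9
  Studio work 48 × 0.17 = 8.16
Sum = 78.54
78.54 is ≥ 78 and < 81 → C+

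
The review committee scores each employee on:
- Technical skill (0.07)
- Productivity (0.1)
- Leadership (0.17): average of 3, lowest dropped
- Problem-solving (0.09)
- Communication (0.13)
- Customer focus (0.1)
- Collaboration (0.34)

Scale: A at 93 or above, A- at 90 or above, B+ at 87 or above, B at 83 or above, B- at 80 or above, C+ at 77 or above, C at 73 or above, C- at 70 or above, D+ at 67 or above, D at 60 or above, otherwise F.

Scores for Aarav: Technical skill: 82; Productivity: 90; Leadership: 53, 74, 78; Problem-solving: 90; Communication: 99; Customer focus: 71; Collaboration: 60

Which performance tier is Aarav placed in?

C

Leadership: drop 53 → average of remaining 2 = 152/2 = 76
Weighted total:
  Technical skill 82 × 0.07 = 5.74
  Productivity 90 × 0.1 = 9
  Leadership 76 × 0.17 = 12.92
  Problem-solving 90 × 0.09 = 8.1
  Communication 99 × 0.13 = 12.87
  Customer focus 71 × 0.1 = 7.1
  Collaboration 60 × 0.34 = 20.4
Sum = 76.13
76.13 is ≥ 73 and < 77 → C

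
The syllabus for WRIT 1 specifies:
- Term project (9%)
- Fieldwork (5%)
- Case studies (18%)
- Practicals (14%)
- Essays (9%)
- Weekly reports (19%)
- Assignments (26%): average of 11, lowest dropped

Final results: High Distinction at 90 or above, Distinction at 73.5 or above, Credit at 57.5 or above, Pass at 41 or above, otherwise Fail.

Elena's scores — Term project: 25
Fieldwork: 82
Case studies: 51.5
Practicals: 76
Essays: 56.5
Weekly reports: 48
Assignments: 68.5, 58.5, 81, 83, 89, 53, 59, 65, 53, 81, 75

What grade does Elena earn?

Assignments: drop 53 → average of remaining 10 = 713/10 = 71.3
Weighted total:
  Term project 25 × 0.09 = 2.25
  Fieldwork 82 × 0.05 = 4.1
  Case studies 51.5 × 0.18 = 9.27
  Practicals 76 × 0.14 = 10.64
  Essays 56.5 × 0.09 = 5.085
  Weekly reports 48 × 0.19 = 9.12
  Assignments 71.3 × 0.26 = 18.538
Sum = 59.003
59.003 is ≥ 57.5 and < 73.5 → Credit

Credit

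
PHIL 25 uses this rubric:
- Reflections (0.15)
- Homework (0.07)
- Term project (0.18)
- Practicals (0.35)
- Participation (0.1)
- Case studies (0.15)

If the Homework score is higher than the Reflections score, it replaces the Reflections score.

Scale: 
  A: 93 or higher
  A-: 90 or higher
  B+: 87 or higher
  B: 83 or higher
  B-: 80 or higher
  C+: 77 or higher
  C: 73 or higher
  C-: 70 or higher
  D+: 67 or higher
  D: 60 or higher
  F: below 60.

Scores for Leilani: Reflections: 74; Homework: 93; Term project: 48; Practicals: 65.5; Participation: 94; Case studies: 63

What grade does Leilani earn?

C-

Homework (93) > Reflections (74), so Reflections counts as 93.
Weighted total:
  Reflections 93 × 0.15 = 13.95
  Homework 93 × 0.07 = 6.51
  Term project 48 × 0.18 = 8.64
  Practicals 65.5 × 0.35 = 22.925
  Participation 94 × 0.1 = 9.4
  Case studies 63 × 0.15 = 9.45
Sum = 70.875
70.875 is ≥ 70 and < 73 → C-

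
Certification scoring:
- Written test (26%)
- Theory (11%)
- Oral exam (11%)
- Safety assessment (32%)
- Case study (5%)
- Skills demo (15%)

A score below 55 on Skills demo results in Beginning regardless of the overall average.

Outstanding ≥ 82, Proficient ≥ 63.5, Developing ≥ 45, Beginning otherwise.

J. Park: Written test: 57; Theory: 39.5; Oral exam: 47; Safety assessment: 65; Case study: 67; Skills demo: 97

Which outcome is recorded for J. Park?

Developing

Skills demo score 97 ≥ 55: minimum met.
Weighted total:
  Written test 57 × 0.26 = 14.82
  Theory 39.5 × 0.11 = 4.345
  Oral exam 47 × 0.11 = 5.17
  Safety assessment 65 × 0.32 = 20.8
  Case study 67 × 0.05 = 3.35
  Skills demo 97 × 0.15 = 14.55
Sum = 63.035
63.035 is ≥ 45 and < 63.5 → Developing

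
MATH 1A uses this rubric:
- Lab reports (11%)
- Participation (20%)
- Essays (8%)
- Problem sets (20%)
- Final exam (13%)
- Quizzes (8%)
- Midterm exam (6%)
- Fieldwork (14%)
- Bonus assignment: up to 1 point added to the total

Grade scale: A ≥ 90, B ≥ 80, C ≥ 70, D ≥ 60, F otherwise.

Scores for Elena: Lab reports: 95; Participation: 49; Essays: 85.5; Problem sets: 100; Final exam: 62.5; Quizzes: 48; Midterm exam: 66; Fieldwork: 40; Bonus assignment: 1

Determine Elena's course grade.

D

Weighted total:
  Lab reports 95 × 0.11 = 10.45
  Participation 49 × 0.2 = 9.8
  Essays 85.5 × 0.08 = 6.84
  Problem sets 100 × 0.2 = 20
  Final exam 62.5 × 0.13 = 8.125
  Quizzes 48 × 0.08 = 3.84
  Midterm exam 66 × 0.06 = 3.96
  Fieldwork 40 × 0.14 = 5.6
Sum = 68.615
Bonus assignment: 68.615 + 1 = 69.615
69.615 is ≥ 60 and < 70 → D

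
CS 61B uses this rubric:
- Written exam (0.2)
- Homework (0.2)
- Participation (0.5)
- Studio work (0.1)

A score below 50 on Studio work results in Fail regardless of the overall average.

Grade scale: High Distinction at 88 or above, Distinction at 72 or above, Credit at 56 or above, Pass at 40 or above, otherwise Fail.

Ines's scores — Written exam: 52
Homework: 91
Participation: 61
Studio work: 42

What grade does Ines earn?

Studio work score 42 < 50: minimum not met.
Weighted total:
  Written exam 52 × 0.2 = 10.4
  Homework 91 × 0.2 = 18.2
  Participation 61 × 0.5 = 30.5
  Studio work 42 × 0.1 = 4.2
Sum = 63.3
Because the Studio work minimum was not met, the result is Fail.

Fail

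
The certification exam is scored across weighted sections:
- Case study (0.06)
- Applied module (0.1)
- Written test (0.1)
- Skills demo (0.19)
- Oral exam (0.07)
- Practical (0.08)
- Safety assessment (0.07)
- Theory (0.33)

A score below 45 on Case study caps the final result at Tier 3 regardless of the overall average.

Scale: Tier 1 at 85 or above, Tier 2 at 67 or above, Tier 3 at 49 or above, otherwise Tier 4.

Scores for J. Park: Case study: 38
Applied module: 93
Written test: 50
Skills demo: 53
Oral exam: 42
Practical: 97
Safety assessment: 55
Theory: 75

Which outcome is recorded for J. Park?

Tier 3

Case study score 38 < 45: minimum not met.
Weighted total:
  Case study 38 × 0.06 = 2.28
  Applied module 93 × 0.1 = 9.3
  Written test 50 × 0.1 = 5
  Skills demo 53 × 0.19 = 10.07
  Oral exam 42 × 0.07 = 2.94
  Practical 97 × 0.08 = 7.76
  Safety assessment 55 × 0.07 = 3.85
  Theory 75 × 0.33 = 24.75
Sum = 65.95
65.95 would be Tier 3; cap at Tier 3 applies → Tier 3.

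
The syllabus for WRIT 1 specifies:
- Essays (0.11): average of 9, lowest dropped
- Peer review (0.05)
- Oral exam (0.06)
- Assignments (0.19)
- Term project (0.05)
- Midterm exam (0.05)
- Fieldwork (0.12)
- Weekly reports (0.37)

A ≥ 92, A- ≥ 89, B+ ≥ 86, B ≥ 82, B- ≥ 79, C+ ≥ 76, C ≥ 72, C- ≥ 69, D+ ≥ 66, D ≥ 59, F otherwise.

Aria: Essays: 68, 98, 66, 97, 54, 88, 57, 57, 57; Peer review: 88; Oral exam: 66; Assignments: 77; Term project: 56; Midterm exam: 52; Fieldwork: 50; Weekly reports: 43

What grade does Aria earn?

F

Essays: drop 54 → average of remaining 8 = 588/8 = 73.5
Weighted total:
  Essays 73.5 × 0.11 = 8.085
  Peer review 88 × 0.05 = 4.4
  Oral exam 66 × 0.06 = 3.96
  Assignments 77 × 0.19 = 14.63
  Term project 56 × 0.05 = 2.8
  Midterm exam 52 × 0.05 = 2.6
  Fieldwork 50 × 0.12 = 6
  Weekly reports 43 × 0.37 = 15.91
Sum = 58.385
58.385 < 59 → F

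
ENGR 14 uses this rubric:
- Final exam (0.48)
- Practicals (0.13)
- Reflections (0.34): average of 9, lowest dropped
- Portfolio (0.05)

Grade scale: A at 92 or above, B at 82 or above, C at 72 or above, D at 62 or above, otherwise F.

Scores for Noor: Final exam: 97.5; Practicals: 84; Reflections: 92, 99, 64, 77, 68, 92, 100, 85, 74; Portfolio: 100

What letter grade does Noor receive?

B

Reflections: drop 64 → average of remaining 8 = 687/8 = 85.875
Weighted total:
  Final exam 97.5 × 0.48 = 46.8
  Practicals 84 × 0.13 = 10.92
  Reflections 85.875 × 0.34 = 29.1975
  Portfolio 100 × 0.05 = 5
Sum = 91.9175
91.9175 is ≥ 82 and < 92 → B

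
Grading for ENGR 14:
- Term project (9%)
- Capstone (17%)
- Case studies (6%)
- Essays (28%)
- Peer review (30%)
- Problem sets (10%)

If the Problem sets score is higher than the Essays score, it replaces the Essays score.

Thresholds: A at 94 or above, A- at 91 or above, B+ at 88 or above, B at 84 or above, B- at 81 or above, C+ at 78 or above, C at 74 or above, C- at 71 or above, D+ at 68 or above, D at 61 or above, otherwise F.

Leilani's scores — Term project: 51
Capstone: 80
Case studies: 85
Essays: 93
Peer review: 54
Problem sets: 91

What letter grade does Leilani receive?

Problem sets (91) ≤ Essays (93), so Essays stays at 93.
Weighted total:
  Term project 51 × 0.09 = 4.59
  Capstone 80 × 0.17 = 13.6
  Case studies 85 × 0.06 = 5.1
  Essays 93 × 0.28 = 26.04
  Peer review 54 × 0.3 = 16.2
  Problem sets 91 × 0.1 = 9.1
Sum = 74.63
74.63 is ≥ 74 and < 78 → C

C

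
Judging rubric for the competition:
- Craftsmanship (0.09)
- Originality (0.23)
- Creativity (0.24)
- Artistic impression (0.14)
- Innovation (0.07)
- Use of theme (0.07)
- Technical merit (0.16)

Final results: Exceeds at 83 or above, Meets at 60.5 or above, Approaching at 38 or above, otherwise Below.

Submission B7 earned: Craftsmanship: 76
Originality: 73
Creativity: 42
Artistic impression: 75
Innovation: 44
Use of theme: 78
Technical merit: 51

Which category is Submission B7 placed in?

Weighted total:
  Craftsmanship 76 × 0.09 = 6.84
  Originality 73 × 0.23 = 16.79
  Creativity 42 × 0.24 = 10.08
  Artistic impression 75 × 0.14 = 10.5
  Innovation 44 × 0.07 = 3.08
  Use of theme 78 × 0.07 = 5.46
  Technical merit 51 × 0.16 = 8.16
Sum = 60.91
60.91 is ≥ 60.5 and < 83 → Meets

Meets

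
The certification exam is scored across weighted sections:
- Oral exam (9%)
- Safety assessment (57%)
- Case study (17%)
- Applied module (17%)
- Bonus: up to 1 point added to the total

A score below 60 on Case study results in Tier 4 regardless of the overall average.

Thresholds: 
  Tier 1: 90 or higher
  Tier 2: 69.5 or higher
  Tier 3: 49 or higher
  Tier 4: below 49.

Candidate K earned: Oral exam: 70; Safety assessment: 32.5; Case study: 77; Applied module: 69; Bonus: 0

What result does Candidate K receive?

Case study score 77 ≥ 60: minimum met.
Weighted total:
  Oral exam 70 × 0.09 = 6.3
  Safety assessment 32.5 × 0.57 = 18.525
  Case study 77 × 0.17 = 13.09
  Applied module 69 × 0.17 = 11.73
Sum = 49.645
Bonus: 49.645 + 0 = 49.645
49.645 is ≥ 49 and < 69.5 → Tier 3

Tier 3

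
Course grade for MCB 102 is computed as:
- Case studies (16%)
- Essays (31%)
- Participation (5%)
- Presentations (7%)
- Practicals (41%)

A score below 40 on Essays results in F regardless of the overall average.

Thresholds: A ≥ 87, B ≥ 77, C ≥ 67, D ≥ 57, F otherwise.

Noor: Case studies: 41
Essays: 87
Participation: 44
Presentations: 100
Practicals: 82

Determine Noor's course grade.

Essays score 87 ≥ 40: minimum met.
Weighted total:
  Case studies 41 × 0.16 = 6.56
  Essays 87 × 0.31 = 26.97
  Participation 44 × 0.05 = 2.2
  Presentations 100 × 0.07 = 7
  Practicals 82 × 0.41 = 33.62
Sum = 76.35
76.35 is ≥ 67 and < 77 → C

C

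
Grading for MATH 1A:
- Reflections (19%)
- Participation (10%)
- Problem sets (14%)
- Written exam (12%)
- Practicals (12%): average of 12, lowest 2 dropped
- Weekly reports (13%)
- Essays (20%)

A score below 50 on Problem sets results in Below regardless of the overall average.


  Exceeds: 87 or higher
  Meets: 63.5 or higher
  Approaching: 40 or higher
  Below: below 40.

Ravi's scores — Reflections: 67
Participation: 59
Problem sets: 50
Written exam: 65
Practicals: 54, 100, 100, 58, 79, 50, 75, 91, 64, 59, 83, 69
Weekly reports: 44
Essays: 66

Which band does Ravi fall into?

Approaching

Practicals: drop 50, 54 → average of remaining 10 = 778/10 = 77.8
Problem sets score 50 ≥ 50: minimum met.
Weighted total:
  Reflections 67 × 0.19 = 12.73
  Participation 59 × 0.1 = 5.9
  Problem sets 50 × 0.14 = 7
  Written exam 65 × 0.12 = 7.8
  Practicals 77.8 × 0.12 = 9.336
  Weekly reports 44 × 0.13 = 5.72
  Essays 66 × 0.2 = 13.2
Sum = 61.686
61.686 is ≥ 40 and < 63.5 → Approaching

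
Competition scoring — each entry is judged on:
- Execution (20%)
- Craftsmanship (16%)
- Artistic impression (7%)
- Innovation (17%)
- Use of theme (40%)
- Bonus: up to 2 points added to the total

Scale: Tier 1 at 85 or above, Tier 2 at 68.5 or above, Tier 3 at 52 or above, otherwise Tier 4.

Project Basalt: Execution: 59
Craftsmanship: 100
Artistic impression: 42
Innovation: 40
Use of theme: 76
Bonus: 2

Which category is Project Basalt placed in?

Tier 2

Weighted total:
  Execution 59 × 0.2 = 11.8
  Craftsmanship 100 × 0.16 = 16
  Artistic impression 42 × 0.07 = 2.94
  Innovation 40 × 0.17 = 6.8
  Use of theme 76 × 0.4 = 30.4
Sum = 67.94
Bonus: 67.94 + 2 = 69.94
69.94 is ≥ 68.5 and < 85 → Tier 2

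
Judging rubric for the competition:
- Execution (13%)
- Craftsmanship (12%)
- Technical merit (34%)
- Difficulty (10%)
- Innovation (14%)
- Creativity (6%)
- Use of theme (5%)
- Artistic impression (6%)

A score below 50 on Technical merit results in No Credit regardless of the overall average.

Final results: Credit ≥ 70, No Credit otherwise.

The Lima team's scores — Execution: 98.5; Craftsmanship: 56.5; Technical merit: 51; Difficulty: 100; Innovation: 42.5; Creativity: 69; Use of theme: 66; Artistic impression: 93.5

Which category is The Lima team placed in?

Technical merit score 51 ≥ 50: minimum met.
Weighted total:
  Execution 98.5 × 0.13 = 12.805
  Craftsmanship 56.5 × 0.12 = 6.78
  Technical merit 51 × 0.34 = 17.34
  Difficulty 100 × 0.1 = 10
  Innovation 42.5 × 0.14 = 5.95
  Creativity 69 × 0.06 = 4.14
  Use of theme 66 × 0.05 = 3.3
  Artistic impression 93.5 × 0.06 = 5.61
Sum = 65.925
65.925 < 70 → No Credit

No Credit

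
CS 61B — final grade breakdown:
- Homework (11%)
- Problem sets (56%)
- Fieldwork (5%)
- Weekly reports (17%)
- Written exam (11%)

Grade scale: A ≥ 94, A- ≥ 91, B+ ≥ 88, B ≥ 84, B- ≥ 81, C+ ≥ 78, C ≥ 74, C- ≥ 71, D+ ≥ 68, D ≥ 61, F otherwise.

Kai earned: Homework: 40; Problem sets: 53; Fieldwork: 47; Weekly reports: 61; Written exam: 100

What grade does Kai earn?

Weighted total:
  Homework 40 × 0.11 = 4.4
  Problem sets 53 × 0.56 = 29.68
  Fieldwork 47 × 0.05 = 2.35
  Weekly reports 61 × 0.17 = 10.37
  Written exam 100 × 0.11 = 11
Sum = 57.8
57.8 < 61 → F

F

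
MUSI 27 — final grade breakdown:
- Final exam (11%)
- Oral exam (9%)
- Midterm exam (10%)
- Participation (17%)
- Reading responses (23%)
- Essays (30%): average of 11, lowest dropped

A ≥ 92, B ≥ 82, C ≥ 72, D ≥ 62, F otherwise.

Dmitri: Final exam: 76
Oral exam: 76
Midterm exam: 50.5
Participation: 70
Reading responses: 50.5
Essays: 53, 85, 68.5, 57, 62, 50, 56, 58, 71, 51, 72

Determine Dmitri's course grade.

Essays: drop 50 → average of remaining 10 = 633.5/10 = 63.35
Weighted total:
  Final exam 76 × 0.11 = 8.36
  Oral exam 76 × 0.09 = 6.84
  Midterm exam 50.5 × 0.1 = 5.05
  Participation 70 × 0.17 = 11.9
  Reading responses 50.5 × 0.23 = 11.615
  Essays 63.35 × 0.3 = 19.005
Sum = 62.77
62.77 is ≥ 62 and < 72 → D

D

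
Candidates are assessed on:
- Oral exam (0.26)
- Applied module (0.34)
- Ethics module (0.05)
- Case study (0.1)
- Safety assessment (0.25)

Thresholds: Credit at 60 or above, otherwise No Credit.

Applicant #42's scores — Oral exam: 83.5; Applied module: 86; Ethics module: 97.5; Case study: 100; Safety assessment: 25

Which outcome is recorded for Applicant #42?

Weighted total:
  Oral exam 83.5 × 0.26 = 21.71
  Applied module 86 × 0.34 = 29.24
  Ethics module 97.5 × 0.05 = 4.875
  Case study 100 × 0.1 = 10
  Safety assessment 25 × 0.25 = 6.25
Sum = 72.075
72.075 ≥ 60 → Credit

Credit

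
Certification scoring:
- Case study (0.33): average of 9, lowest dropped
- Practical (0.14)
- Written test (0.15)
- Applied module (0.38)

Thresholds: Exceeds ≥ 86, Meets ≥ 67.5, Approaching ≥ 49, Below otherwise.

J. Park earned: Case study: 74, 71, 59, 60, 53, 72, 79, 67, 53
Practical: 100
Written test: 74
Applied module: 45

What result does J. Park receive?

Case study: drop 53 → average of remaining 8 = 535/8 = 66.875
Weighted total:
  Case study 66.875 × 0.33 = 22.06875
  Practical 100 × 0.14 = 14
  Written test 74 × 0.15 = 11.1
  Applied module 45 × 0.38 = 17.1
Sum = 64.26875
64.26875 is ≥ 49 and < 67.5 → Approaching

Approaching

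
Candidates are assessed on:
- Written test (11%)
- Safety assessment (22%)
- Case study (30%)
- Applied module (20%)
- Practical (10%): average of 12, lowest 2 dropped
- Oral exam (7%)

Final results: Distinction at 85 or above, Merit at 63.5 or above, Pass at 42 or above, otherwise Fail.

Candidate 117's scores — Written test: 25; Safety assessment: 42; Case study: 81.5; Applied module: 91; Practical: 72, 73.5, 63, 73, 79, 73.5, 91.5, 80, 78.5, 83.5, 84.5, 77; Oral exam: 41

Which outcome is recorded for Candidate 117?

Practical: drop 63, 72 → average of remaining 10 = 794/10 = 79.4
Weighted total:
  Written test 25 × 0.11 = 2.75
  Safety assessment 42 × 0.22 = 9.24
  Case study 81.5 × 0.3 = 24.45
  Applied module 91 × 0.2 = 18.2
  Practical 79.4 × 0.1 = 7.94
  Oral exam 41 × 0.07 = 2.87
Sum = 65.45
65.45 is ≥ 63.5 and < 85 → Merit

Merit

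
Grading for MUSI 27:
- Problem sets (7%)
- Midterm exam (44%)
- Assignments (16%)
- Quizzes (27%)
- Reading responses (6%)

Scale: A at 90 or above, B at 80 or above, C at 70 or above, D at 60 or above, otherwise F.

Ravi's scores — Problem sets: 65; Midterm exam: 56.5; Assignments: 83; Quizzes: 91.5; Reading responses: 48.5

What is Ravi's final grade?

C

Weighted total:
  Problem sets 65 × 0.07 = 4.55
  Midterm exam 56.5 × 0.44 = 24.86
  Assignments 83 × 0.16 = 13.28
  Quizzes 91.5 × 0.27 = 24.705
  Reading responses 48.5 × 0.06 = 2.91
Sum = 70.305
70.305 is ≥ 70 and < 80 → C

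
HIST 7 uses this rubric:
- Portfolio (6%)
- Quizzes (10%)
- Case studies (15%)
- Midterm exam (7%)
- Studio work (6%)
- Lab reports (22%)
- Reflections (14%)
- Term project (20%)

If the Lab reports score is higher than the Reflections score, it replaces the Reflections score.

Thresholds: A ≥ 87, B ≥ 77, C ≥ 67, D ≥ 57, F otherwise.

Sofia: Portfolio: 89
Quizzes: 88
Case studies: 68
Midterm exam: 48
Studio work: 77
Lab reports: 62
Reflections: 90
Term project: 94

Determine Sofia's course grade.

Lab reports (62) ≤ Reflections (90), so Reflections stays at 90.
Weighted total:
  Portfolio 89 × 0.06 = 5.34
  Quizzes 88 × 0.1 = 8.8
  Case studies 68 × 0.15 = 10.2
  Midterm exam 48 × 0.07 = 3.36
  Studio work 77 × 0.06 = 4.62
  Lab reports 62 × 0.22 = 13.64
  Reflections 90 × 0.14 = 12.6
  Term project 94 × 0.2 = 18.8
Sum = 77.36
77.36 is ≥ 77 and < 87 → B

B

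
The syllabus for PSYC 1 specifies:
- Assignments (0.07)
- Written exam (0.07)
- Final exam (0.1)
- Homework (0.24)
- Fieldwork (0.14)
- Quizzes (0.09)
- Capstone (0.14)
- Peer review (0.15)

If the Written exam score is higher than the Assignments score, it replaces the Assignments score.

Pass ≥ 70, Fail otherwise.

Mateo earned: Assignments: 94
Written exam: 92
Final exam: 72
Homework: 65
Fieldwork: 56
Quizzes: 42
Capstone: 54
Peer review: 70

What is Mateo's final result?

Written exam (92) ≤ Assignments (94), so Assignments stays at 94.
Weighted total:
  Assignments 94 × 0.07 = 6.58
  Written exam 92 × 0.07 = 6.44
  Final exam 72 × 0.1 = 7.2
  Homework 65 × 0.24 = 15.6
  Fieldwork 56 × 0.14 = 7.84
  Quizzes 42 × 0.09 = 3.78
  Capstone 54 × 0.14 = 7.56
  Peer review 70 × 0.15 = 10.5
Sum = 65.5
65.5 < 70 → Fail

Fail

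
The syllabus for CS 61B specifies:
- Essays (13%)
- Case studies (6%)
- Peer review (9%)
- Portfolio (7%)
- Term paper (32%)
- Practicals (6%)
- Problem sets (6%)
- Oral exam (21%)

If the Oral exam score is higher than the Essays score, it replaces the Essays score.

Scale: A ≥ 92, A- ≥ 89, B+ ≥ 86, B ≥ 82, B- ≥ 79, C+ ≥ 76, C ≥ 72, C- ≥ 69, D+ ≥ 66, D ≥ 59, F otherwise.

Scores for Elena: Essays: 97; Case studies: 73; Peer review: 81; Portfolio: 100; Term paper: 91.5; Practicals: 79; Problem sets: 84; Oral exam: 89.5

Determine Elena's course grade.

Oral exam (89.5) ≤ Essays (97), so Essays stays at 97.
Weighted total:
  Essays 97 × 0.13 = 12.61
  Case studies 73 × 0.06 = 4.38
  Peer review 81 × 0.09 = 7.29
  Portfolio 100 × 0.07 = 7
  Term paper 91.5 × 0.32 = 29.28
  Practicals 79 × 0.06 = 4.74
  Problem sets 84 × 0.06 = 5.04
  Oral exam 89.5 × 0.21 = 18.795
Sum = 89.135
89.135 is ≥ 89 and < 92 → A-

A-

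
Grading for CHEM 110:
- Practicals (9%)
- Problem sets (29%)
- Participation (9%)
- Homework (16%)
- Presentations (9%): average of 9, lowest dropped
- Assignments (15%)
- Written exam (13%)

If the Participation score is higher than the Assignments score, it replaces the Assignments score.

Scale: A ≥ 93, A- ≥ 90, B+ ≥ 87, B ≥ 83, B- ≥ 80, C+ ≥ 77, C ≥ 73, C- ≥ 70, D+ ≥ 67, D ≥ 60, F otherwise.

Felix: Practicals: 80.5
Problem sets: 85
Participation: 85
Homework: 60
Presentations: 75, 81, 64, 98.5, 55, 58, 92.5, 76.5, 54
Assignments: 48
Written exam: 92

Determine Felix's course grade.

B-

Presentations: drop 54 → average of remaining 8 = 600.5/8 = 75.0625
Participation (85) > Assignments (48), so Assignments counts as 85.
Weighted total:
  Practicals 80.5 × 0.09 = 7.245
  Problem sets 85 × 0.29 = 24.65
  Participation 85 × 0.09 = 7.65
  Homework 60 × 0.16 = 9.6
  Presentations 75.0625 × 0.09 = 6.755625
  Assignments 85 × 0.15 = 12.75
  Written exam 92 × 0.13 = 11.96
Sum = 80.610625
80.610625 is ≥ 80 and < 83 → B-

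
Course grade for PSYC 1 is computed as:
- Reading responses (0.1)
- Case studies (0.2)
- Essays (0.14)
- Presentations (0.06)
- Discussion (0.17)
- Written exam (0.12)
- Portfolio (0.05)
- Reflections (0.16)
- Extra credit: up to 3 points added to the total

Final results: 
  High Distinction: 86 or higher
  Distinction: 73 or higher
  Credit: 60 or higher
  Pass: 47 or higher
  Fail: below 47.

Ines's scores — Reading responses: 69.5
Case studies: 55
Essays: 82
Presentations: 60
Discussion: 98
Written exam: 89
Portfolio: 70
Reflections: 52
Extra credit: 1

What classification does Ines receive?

Distinction

Weighted total:
  Reading responses 69.5 × 0.1 = 6.95
  Case studies 55 × 0.2 = 11
  Essays 82 × 0.14 = 11.48
  Presentations 60 × 0.06 = 3.6
  Discussion 98 × 0.17 = 16.66
  Written exam 89 × 0.12 = 10.68
  Portfolio 70 × 0.05 = 3.5
  Reflections 52 × 0.16 = 8.32
Sum = 72.19
Extra credit: 72.19 + 1 = 73.19
73.19 is ≥ 73 and < 86 → Distinction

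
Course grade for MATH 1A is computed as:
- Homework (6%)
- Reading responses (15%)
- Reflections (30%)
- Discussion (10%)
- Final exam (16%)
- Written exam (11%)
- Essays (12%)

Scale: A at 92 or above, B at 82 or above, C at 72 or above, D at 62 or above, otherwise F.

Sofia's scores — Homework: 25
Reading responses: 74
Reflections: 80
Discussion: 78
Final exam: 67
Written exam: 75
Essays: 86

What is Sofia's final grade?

C

Weighted total:
  Homework 25 × 0.06 = 1.5
  Reading responses 74 × 0.15 = 11.1
  Reflections 80 × 0.3 = 24
  Discussion 78 × 0.1 = 7.8
  Final exam 67 × 0.16 = 10.72
  Written exam 75 × 0.11 = 8.25
  Essays 86 × 0.12 = 10.32
Sum = 73.69
73.69 is ≥ 72 and < 82 → C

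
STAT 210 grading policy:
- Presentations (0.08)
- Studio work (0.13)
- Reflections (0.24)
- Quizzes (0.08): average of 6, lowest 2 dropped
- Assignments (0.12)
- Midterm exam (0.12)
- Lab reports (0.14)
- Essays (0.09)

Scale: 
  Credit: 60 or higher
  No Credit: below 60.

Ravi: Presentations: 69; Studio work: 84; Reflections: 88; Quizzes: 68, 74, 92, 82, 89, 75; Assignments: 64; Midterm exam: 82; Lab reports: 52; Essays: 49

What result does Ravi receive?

Credit

Quizzes: drop 68, 74 → average of remaining 4 = 338/4 = 84.5
Weighted total:
  Presentations 69 × 0.08 = 5.52
  Studio work 84 × 0.13 = 10.92
  Reflections 88 × 0.24 = 21.12
  Quizzes 84.5 × 0.08 = 6.76
  Assignments 64 × 0.12 = 7.68
  Midterm exam 82 × 0.12 = 9.84
  Lab reports 52 × 0.14 = 7.28
  Essays 49 × 0.09 = 4.41
Sum = 73.53
73.53 ≥ 60 → Credit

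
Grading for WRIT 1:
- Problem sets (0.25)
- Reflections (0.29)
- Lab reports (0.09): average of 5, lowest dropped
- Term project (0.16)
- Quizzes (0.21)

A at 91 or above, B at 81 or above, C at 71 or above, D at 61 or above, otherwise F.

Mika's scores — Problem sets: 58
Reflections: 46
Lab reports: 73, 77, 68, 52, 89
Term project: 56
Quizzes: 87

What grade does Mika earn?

D

Lab reports: drop 52 → average of remaining 4 = 307/4 = 76.75
Weighted total:
  Problem sets 58 × 0.25 = 14.5
  Reflections 46 × 0.29 = 13.34
  Lab reports 76.75 × 0.09 = 6.9075
  Term project 56 × 0.16 = 8.96
  Quizzes 87 × 0.21 = 18.27
Sum = 61.9775
61.9775 is ≥ 61 and < 71 → D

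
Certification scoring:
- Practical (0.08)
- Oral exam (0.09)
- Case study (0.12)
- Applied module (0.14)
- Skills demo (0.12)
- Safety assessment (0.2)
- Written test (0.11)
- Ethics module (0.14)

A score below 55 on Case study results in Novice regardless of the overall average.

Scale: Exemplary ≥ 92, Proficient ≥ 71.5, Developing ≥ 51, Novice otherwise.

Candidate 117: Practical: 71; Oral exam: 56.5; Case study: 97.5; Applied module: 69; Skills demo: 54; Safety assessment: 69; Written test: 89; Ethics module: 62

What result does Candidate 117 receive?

Developing

Case study score 97.5 ≥ 55: minimum met.
Weighted total:
  Practical 71 × 0.08 = 5.68
  Oral exam 56.5 × 0.09 = 5.085
  Case study 97.5 × 0.12 = 11.7
  Applied module 69 × 0.14 = 9.66
  Skills demo 54 × 0.12 = 6.48
  Safety assessment 69 × 0.2 = 13.8
  Written test 89 × 0.11 = 9.79
  Ethics module 62 × 0.14 = 8.68
Sum = 70.875
70.875 is ≥ 51 and < 71.5 → Developing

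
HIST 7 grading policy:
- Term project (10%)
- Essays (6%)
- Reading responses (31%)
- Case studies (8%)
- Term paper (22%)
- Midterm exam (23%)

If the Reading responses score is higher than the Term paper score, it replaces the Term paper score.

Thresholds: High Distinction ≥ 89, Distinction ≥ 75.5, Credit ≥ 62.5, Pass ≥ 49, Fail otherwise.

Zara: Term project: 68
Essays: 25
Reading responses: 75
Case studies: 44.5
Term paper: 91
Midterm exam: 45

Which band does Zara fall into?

Credit

Reading responses (75) ≤ Term paper (91), so Term paper stays at 91.
Weighted total:
  Term project 68 × 0.1 = 6.8
  Essays 25 × 0.06 = 1.5
  Reading responses 75 × 0.31 = 23.25
  Case studies 44.5 × 0.08 = 3.56
  Term paper 91 × 0.22 = 20.02
  Midterm exam 45 × 0.23 = 10.35
Sum = 65.48
65.48 is ≥ 62.5 and < 75.5 → Credit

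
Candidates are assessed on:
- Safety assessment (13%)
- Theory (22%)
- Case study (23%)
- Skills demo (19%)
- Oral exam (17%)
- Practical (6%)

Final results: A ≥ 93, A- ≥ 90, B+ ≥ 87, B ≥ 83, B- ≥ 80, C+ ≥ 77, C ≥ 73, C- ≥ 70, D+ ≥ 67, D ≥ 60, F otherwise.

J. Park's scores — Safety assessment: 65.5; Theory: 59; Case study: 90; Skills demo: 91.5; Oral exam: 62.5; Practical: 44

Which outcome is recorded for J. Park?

Weighted total:
  Safety assessment 65.5 × 0.13 = 8.515
  Theory 59 × 0.22 = 12.98
  Case study 90 × 0.23 = 20.7
  Skills demo 91.5 × 0.19 = 17.385
  Oral exam 62.5 × 0.17 = 10.625
  Practical 44 × 0.06 = 2.64
Sum = 72.845
72.845 is ≥ 70 and < 73 → C-

C-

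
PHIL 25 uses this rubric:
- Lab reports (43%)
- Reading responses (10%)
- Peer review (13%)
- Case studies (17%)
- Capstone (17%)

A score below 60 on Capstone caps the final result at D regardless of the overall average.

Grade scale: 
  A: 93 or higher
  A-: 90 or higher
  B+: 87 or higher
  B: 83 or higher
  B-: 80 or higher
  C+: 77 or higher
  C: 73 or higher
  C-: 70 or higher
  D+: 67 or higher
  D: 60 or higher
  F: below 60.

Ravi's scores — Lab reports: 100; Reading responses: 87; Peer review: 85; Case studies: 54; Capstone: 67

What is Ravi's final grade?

B

Capstone score 67 ≥ 60: minimum met.
Weighted total:
  Lab reports 100 × 0.43 = 43
  Reading responses 87 × 0.1 = 8.7
  Peer review 85 × 0.13 = 11.05
  Case studies 54 × 0.17 = 9.18
  Capstone 67 × 0.17 = 11.39
Sum = 83.32
83.32 is ≥ 83 and < 87 → B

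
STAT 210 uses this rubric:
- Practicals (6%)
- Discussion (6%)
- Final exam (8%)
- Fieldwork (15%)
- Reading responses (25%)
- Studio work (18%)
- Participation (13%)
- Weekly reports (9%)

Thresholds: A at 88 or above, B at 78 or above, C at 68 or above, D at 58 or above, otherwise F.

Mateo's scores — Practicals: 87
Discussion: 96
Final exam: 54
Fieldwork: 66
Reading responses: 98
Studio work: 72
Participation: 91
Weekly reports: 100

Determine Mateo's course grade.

Weighted total:
  Practicals 87 × 0.06 = 5.22
  Discussion 96 × 0.06 = 5.76
  Final exam 54 × 0.08 = 4.32
  Fieldwork 66 × 0.15 = 9.9
  Reading responses 98 × 0.25 = 24.5
  Studio work 72 × 0.18 = 12.96
  Participation 91 × 0.13 = 11.83
  Weekly reports 100 × 0.09 = 9
Sum = 83.49
83.49 is ≥ 78 and < 88 → B

B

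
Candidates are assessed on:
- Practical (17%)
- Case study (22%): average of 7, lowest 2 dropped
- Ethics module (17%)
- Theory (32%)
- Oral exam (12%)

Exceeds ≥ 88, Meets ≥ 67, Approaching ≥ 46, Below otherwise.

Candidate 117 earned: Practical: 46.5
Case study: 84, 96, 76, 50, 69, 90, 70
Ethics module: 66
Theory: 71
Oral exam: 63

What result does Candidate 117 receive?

Case study: drop 50, 69 → average of remaining 5 = 416/5 = 83.2
Weighted total:
  Practical 46.5 × 0.17 = 7.905
  Case study 83.2 × 0.22 = 18.304
  Ethics module 66 × 0.17 = 11.22
  Theory 71 × 0.32 = 22.72
  Oral exam 63 × 0.12 = 7.56
Sum = 67.709
67.709 is ≥ 67 and < 88 → Meets

Meets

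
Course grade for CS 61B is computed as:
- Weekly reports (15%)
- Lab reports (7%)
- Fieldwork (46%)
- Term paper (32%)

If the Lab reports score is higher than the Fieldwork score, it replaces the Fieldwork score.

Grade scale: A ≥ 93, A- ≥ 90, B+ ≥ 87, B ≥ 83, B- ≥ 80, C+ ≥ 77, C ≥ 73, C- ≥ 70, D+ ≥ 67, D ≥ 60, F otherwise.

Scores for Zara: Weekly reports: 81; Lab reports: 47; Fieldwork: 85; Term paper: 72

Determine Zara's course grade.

C+

Lab reports (47) ≤ Fieldwork (85), so Fieldwork stays at 85.
Weighted total:
  Weekly reports 81 × 0.15 = 12.15
  Lab reports 47 × 0.07 = 3.29
  Fieldwork 85 × 0.46 = 39.1
  Term paper 72 × 0.32 = 23.04
Sum = 77.58
77.58 is ≥ 77 and < 80 → C+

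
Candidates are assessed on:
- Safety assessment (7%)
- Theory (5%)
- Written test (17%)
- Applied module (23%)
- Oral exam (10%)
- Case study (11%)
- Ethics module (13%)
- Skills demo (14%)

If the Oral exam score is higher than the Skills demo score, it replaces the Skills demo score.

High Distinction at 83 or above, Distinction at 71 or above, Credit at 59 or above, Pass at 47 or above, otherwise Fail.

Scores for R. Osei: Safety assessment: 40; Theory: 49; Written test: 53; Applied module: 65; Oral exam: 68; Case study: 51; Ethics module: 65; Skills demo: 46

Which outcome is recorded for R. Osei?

Credit

Oral exam (68) > Skills demo (46), so Skills demo counts as 68.
Weighted total:
  Safety assessment 40 × 0.07 = 2.8
  Theory 49 × 0.05 = 2.45
  Written test 53 × 0.17 = 9.01
  Applied module 65 × 0.23 = 14.95
  Oral exam 68 × 0.1 = 6.8
  Case study 51 × 0.11 = 5.61
  Ethics module 65 × 0.13 = 8.45
  Skills demo 68 × 0.14 = 9.52
Sum = 59.59
59.59 is ≥ 59 and < 71 → Credit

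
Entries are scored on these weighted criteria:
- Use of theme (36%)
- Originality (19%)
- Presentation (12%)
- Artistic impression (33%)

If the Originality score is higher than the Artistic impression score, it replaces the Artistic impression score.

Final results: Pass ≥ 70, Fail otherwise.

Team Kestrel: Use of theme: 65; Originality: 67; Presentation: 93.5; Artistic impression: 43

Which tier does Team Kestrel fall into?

Fail

Originality (67) > Artistic impression (43), so Artistic impression counts as 67.
Weighted total:
  Use of theme 65 × 0.36 = 23.4
  Originality 67 × 0.19 = 12.73
  Presentation 93.5 × 0.12 = 11.22
  Artistic impression 67 × 0.33 = 22.11
Sum = 69.46
69.46 < 70 → Fail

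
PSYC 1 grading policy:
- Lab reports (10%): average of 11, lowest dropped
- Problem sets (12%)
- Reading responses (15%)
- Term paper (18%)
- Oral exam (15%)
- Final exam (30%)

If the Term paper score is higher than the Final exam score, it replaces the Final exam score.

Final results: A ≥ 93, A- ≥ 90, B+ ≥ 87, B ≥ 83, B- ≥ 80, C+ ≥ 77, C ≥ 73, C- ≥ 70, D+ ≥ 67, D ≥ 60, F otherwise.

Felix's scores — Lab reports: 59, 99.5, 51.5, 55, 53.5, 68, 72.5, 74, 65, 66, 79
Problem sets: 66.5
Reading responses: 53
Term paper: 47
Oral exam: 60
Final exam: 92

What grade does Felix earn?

D+

Lab reports: drop 51.5 → average of remaining 10 = 691.5/10 = 69.15
Term paper (47) ≤ Final exam (92), so Final exam stays at 92.
Weighted total:
  Lab reports 69.15 × 0.1 = 6.915
  Problem sets 66.5 × 0.12 = 7.98
  Reading responses 53 × 0.15 = 7.95
  Term paper 47 × 0.18 = 8.46
  Oral exam 60 × 0.15 = 9
  Final exam 92 × 0.3 = 27.6
Sum = 67.905
67.905 is ≥ 67 and < 70 → D+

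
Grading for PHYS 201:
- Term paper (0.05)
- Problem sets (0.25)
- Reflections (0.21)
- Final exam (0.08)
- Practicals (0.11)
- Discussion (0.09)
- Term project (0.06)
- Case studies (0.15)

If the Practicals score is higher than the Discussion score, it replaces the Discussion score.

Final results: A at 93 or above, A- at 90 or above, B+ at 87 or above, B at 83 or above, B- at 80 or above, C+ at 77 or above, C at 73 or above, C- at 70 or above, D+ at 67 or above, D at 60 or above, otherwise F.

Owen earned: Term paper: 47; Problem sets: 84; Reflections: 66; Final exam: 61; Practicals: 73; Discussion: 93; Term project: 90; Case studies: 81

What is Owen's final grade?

Practicals (73) ≤ Discussion (93), so Discussion stays at 93.
Weighted total:
  Term paper 47 × 0.05 = 2.35
  Problem sets 84 × 0.25 = 21
  Reflections 66 × 0.21 = 13.86
  Final exam 61 × 0.08 = 4.88
  Practicals 73 × 0.11 = 8.03
  Discussion 93 × 0.09 = 8.37
  Term project 90 × 0.06 = 5.4
  Case studies 81 × 0.15 = 12.15
Sum = 76.04
76.04 is ≥ 73 and < 77 → C

C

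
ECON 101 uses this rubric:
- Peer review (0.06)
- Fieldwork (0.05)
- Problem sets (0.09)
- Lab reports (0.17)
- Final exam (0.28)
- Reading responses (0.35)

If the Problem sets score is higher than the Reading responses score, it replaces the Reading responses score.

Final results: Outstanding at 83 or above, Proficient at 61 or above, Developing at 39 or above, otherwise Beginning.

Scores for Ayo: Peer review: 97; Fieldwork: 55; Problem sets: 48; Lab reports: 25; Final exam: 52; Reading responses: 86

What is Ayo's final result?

Problem sets (48) ≤ Reading responses (86), so Reading responses stays at 86.
Weighted total:
  Peer review 97 × 0.06 = 5.82
  Fieldwork 55 × 0.05 = 2.75
  Problem sets 48 × 0.09 = 4.32
  Lab reports 25 × 0.17 = 4.25
  Final exam 52 × 0.28 = 14.56
  Reading responses 86 × 0.35 = 30.1
Sum = 61.8
61.8 is ≥ 61 and < 83 → Proficient

Proficient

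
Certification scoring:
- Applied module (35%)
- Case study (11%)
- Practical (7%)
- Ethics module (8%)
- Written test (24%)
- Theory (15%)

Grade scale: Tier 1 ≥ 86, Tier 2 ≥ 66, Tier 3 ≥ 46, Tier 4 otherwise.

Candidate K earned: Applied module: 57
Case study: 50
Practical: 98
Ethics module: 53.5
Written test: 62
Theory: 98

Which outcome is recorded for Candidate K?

Tier 2

Weighted total:
  Applied module 57 × 0.35 = 19.95
  Case study 50 × 0.11 = 5.5
  Practical 98 × 0.07 = 6.86
  Ethics module 53.5 × 0.08 = 4.28
  Written test 62 × 0.24 = 14.88
  Theory 98 × 0.15 = 14.7
Sum = 66.17
66.17 is ≥ 66 and < 86 → Tier 2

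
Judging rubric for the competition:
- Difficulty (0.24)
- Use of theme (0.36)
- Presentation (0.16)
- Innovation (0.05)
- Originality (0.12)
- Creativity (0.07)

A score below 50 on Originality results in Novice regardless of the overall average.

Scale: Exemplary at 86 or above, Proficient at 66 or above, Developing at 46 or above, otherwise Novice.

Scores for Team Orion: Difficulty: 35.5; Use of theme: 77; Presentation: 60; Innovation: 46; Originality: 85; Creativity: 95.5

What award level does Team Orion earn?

Originality score 85 ≥ 50: minimum met.
Weighted total:
  Difficulty 35.5 × 0.24 = 8.52
  Use of theme 77 × 0.36 = 27.72
  Presentation 60 × 0.16 = 9.6
  Innovation 46 × 0.05 = 2.3
  Originality 85 × 0.12 = 10.2
  Creativity 95.5 × 0.07 = 6.685
Sum = 65.025
65.025 is ≥ 46 and < 66 → Developing

Developing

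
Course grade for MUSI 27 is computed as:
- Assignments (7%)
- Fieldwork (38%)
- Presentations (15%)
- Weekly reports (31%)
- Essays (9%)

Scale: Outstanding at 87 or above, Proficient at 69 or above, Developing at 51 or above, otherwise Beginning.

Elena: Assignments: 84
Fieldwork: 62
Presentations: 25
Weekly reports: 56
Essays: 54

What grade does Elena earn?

Weighted total:
  Assignments 84 × 0.07 = 5.88
  Fieldwork 62 × 0.38 = 23.56
  Presentations 25 × 0.15 = 3.75
  Weekly reports 56 × 0.31 = 17.36
  Essays 54 × 0.09 = 4.86
Sum = 55.41
55.41 is ≥ 51 and < 69 → Developing

Developing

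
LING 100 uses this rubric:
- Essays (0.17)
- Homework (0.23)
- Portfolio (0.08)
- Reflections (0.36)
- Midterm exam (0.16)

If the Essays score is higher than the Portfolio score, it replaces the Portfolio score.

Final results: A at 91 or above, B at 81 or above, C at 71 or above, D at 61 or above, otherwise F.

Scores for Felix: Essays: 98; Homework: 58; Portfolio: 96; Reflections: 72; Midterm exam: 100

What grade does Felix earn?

Essays (98) > Portfolio (96), so Portfolio counts as 98.
Weighted total:
  Essays 98 × 0.17 = 16.66
  Homework 58 × 0.23 = 13.34
  Portfolio 98 × 0.08 = 7.84
  Reflections 72 × 0.36 = 25.92
  Midterm exam 100 × 0.16 = 16
Sum = 79.76
79.76 is ≥ 71 and < 81 → C

C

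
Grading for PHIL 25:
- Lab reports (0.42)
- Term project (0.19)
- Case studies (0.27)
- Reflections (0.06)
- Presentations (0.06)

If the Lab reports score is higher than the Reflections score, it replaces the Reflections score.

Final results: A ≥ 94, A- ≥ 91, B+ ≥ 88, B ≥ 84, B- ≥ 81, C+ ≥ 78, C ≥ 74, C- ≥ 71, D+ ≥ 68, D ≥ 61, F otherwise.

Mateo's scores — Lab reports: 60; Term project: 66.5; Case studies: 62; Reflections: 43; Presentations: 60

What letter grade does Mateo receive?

D

Lab reports (60) > Reflections (43), so Reflections counts as 60.
Weighted total:
  Lab reports 60 × 0.42 = 25.2
  Term project 66.5 × 0.19 = 12.635
  Case studies 62 × 0.27 = 16.74
  Reflections 60 × 0.06 = 3.6
  Presentations 60 × 0.06 = 3.6
Sum = 61.775
61.775 is ≥ 61 and < 68 → D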